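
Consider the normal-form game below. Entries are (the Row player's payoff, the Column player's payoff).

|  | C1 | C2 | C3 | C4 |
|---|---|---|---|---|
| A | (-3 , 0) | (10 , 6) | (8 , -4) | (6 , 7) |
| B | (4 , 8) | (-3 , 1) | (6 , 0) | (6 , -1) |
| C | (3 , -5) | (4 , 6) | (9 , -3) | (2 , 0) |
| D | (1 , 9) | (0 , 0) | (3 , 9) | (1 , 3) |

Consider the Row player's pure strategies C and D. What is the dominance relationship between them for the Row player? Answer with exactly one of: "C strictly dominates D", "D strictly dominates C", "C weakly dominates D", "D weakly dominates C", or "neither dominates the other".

C's payoffs vs D's, by the Column player's action — C1: 3>1, C2: 4>0, C3: 9>3, C4: 2>1.
Every comparison favours C, so C strictly dominates D.

C strictly dominates D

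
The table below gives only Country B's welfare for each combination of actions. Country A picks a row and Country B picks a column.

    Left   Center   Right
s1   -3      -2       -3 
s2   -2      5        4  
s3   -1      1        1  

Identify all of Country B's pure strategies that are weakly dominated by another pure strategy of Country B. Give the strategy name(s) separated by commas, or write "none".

Left, Right

Left: dominated, since Center does at least as well everywhere (s1: -2>-3, s2: 5>-2, s3: 1>-1).
Center: no other strategy beats it everywhere (Left at s1 (-2>-3); Right at s1 (-2>-3)).
Right: dominated, since Center does at least as well everywhere (s1: -2>-3, s2: 5>4, s3: 1=1).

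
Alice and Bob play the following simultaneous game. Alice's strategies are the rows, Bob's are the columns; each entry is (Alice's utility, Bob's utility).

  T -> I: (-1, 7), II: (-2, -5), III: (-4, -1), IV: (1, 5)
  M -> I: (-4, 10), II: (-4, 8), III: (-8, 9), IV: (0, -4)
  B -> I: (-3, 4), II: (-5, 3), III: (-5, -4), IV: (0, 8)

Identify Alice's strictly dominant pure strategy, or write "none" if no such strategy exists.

T

T vs M: I: -1>-4, II: -2>-4, III: -4>-8, IV: 1>0.
T vs B: I: -1>-3, II: -2>-5, III: -4>-5, IV: 1>0.
T strictly beats every other strategy against every opponent action, so it is strictly dominant.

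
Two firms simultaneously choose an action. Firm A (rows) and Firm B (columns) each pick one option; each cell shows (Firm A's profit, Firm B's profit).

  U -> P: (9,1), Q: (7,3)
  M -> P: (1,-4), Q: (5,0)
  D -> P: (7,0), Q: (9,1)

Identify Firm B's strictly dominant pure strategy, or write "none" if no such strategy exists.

Q

Q vs P: U: 3>1, M: 0>-4, D: 1>0.
Q strictly beats every other strategy against every opponent action, so it is strictly dominant.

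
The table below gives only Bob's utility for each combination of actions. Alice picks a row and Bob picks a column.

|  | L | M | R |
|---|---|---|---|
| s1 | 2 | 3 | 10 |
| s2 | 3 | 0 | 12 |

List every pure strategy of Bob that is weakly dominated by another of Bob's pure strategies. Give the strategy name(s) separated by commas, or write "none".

R weakly dominates L — s1: 10>2, s2: 12>3.
M is weakly dominated by R (s1: 10>3, s2: 12>0).
R is not dominated — it holds its own against L at s1 (10>2); M at s1 (10>3).

L, M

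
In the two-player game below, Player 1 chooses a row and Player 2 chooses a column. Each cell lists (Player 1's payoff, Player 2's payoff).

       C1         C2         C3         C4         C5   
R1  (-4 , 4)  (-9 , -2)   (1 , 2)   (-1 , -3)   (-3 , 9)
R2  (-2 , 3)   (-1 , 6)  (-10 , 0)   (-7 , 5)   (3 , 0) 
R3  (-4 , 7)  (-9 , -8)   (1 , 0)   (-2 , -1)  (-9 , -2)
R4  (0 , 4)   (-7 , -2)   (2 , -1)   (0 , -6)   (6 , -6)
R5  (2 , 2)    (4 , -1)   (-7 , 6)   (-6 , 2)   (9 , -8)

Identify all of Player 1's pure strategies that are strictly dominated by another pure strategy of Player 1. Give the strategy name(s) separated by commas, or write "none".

R1, R2, R3

R1: dominated, since R4 does at least as well everywhere (C1: 0>-4, C2: -7>-9, C3: 2>1, C4: 0>-1, C5: 6>-3).
R5 strictly dominates R2 — C1: 2>-2, C2: 4>-1, C3: -7>-10, C4: -6>-7, C5: 9>3.
R3: dominated, since R4 does at least as well everywhere (C1: 0>-4, C2: -7>-9, C3: 2>1, C4: 0>-2, C5: 6>-9).
Nothing dominates R4: R1 at C1 (0>-4); R2 at C1 (0>-2); R3 at C1 (0>-4); R5 at C3 (2>-7).
R5 is not dominated — it holds its own against R1 at C1 (2>-4); R2 at C1 (2>-2); R3 at C1 (2>-4); R4 at C1 (2>0).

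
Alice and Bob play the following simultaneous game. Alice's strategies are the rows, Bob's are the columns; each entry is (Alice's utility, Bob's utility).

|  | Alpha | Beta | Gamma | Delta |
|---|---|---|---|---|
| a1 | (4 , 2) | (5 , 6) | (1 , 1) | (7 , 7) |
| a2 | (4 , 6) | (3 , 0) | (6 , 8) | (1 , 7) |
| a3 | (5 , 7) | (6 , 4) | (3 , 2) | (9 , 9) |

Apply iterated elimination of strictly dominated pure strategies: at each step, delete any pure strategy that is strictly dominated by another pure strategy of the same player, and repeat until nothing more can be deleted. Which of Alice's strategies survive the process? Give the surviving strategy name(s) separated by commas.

a2, a3

For Alice, a3 strictly dominates a1 on the remaining columns (Alpha: 5>4, Beta: 6>5, Gamma: 3>1, Delta: 9>7); eliminate a1.
Bob's strategy Alpha is strictly dominated by Delta (a2: 7>6, a3: 9>7) and is removed.
Column Beta is eliminated: Delta beats it against every remaining row (a2: 7>0, a3: 9>4).
Among the remaining strategies, none is strictly dominated by another pure strategy of the same player, so the elimination stops.
Surviving strategies — Alice: {a2, a3}; Bob: {Gamma, Delta}.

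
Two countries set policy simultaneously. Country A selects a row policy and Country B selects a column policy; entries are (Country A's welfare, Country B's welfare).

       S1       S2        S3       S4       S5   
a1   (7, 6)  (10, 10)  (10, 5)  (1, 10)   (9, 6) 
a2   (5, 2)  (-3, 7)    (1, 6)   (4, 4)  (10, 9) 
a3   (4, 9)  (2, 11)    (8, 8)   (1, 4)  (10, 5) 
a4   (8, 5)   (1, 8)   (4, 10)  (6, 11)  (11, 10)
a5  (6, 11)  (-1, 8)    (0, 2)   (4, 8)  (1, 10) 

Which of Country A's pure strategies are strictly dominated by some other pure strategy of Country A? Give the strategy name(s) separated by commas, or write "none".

a2, a5

Nothing dominates a1: a2 at S1 (7>5); a3 at S1 (7>4); a4 at S2 (10>1); a5 at S1 (7>6).
a4 strictly dominates a2 — S1: 8>5, S2: 1>-3, S3: 4>1, S4: 6>4, S5: 11>10.
a3 is not dominated — it holds its own against a1 at S4 (1=1); a2 at S2 (2>-3); a4 at S2 (2>1); a5 at S2 (2>-1).
Nothing dominates a4: a1 at S1 (8>7); a2 at S1 (8>5); a3 at S1 (8>4); a5 at S1 (8>6).
a5 is strictly dominated by a4 (S1: 8>6, S2: 1>-1, S3: 4>0, S4: 6>4, S5: 11>1).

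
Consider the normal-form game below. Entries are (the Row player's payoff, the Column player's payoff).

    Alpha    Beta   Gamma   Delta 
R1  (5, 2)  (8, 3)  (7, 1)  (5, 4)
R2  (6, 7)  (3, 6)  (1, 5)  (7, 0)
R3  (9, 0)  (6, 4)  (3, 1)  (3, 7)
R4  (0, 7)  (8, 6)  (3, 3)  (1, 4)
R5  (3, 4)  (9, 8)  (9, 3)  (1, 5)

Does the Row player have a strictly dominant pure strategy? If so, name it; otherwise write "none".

none

R1 fails to dominate R2 at Alpha (5<6).
R2 fails to dominate R1 at Beta (3<8).
R3 fails to dominate R1 at Beta (6<8).
R4 fails to dominate R1 at Alpha (0<5).
R5 fails to dominate R1 at Alpha (3<5).
No single strategy dominates all the others.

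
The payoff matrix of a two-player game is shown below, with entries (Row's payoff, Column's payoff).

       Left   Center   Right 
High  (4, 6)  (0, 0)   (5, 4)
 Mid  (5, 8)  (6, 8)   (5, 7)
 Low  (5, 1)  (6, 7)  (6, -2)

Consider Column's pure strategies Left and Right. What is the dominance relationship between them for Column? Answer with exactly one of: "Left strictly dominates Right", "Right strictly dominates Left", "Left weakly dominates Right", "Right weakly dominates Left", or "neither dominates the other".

Compare Left to Right across each opponent action: High: 6>4, Mid: 8>7, Low: 1>-2.
Every comparison favours Left, so Left strictly dominates Right.

Left strictly dominates Right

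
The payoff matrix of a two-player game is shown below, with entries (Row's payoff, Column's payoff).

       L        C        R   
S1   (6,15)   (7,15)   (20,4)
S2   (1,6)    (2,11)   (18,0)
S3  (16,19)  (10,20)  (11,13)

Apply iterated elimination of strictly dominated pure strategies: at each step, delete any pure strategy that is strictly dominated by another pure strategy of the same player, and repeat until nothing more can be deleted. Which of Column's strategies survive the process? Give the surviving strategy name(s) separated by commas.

For Row, S1 strictly dominates S2 on the remaining columns (L: 6>1, C: 7>2, R: 20>18); eliminate S2.
For Column, L strictly dominates R on the remaining rows (S1: 15>4, S3: 19>13); eliminate R.
Row S1 is eliminated: S3 beats it against every remaining column (L: 16>6, C: 10>7).
Column L is eliminated: C beats it against every remaining row (S3: 20>19).
Among the remaining strategies, none is strictly dominated by another pure strategy of the same player, so the elimination stops.
Surviving strategies — Row: {S3}; Column: {C}.

C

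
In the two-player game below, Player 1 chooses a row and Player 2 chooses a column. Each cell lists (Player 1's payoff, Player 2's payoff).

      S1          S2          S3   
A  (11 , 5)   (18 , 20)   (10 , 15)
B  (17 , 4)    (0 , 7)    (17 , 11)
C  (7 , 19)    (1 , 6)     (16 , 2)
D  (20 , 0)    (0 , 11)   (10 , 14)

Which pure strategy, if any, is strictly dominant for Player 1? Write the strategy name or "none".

none

A fails to dominate B at S1 (11<17).
B fails to dominate A at S2 (0<18).
C fails to dominate A at S1 (7<11).
D fails to dominate A at S2 (0<18).
No single strategy dominates all the others.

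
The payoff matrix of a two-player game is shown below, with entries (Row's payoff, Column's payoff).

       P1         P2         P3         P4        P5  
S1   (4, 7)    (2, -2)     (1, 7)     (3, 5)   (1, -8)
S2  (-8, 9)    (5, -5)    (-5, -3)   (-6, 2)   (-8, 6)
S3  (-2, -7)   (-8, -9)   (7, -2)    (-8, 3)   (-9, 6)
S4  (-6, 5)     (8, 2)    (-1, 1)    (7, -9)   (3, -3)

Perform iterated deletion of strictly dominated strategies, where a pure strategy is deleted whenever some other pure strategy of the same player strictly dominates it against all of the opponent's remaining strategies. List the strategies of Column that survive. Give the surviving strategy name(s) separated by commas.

Row's strategy S2 is strictly dominated by S4 (P1: -6>-8, P2: 8>5, P3: -1>-5, P4: 7>-6, P5: 3>-8) and is removed.
Column P2 is eliminated: P1 beats it against every remaining row (S1: 7>-2, S3: -7>-9, S4: 5>2).
Among the remaining strategies, none is strictly dominated by another pure strategy of the same player, so the elimination stops.
Surviving strategies — Row: {S1, S3, S4}; Column: {P1, P3, P4, P5}.

P1, P3, P4, P5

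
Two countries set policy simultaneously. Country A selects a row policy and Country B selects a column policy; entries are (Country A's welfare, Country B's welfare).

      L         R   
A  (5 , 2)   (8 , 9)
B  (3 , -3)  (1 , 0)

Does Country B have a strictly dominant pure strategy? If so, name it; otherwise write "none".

R vs L: A: 9>2, B: 0>-3.
R strictly beats every other strategy against every opponent action, so it is strictly dominant.

R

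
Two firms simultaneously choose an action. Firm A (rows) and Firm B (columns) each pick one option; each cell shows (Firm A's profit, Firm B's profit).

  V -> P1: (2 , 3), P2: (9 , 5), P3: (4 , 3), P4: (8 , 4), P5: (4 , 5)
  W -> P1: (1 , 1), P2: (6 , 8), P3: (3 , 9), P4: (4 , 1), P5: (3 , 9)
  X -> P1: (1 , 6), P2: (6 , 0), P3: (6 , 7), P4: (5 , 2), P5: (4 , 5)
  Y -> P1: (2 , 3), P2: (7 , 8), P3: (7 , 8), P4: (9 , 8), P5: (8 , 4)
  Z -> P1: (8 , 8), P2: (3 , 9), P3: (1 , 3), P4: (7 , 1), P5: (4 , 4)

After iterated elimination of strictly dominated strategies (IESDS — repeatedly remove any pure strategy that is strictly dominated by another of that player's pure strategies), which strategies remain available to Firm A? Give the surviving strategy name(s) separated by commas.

V, Y

Row W is eliminated: V beats it against every remaining column (P1: 2>1, P2: 9>6, P3: 4>3, P4: 8>4, P5: 4>3).
Firm A's strategy X is strictly dominated by Y (P1: 2>1, P2: 7>6, P3: 7>6, P4: 9>5, P5: 8>4) and is removed.
Column P1 is eliminated: P2 beats it against every remaining row (V: 5>3, Y: 8>3, Z: 9>8).
For Firm A, Y strictly dominates Z on the remaining columns (P2: 7>3, P3: 7>1, P4: 9>7, P5: 8>4); eliminate Z.
Among the remaining strategies, none is strictly dominated by another pure strategy of the same player, so the elimination stops.
Surviving strategies — Firm A: {V, Y}; Firm B: {P2, P3, P4, P5}.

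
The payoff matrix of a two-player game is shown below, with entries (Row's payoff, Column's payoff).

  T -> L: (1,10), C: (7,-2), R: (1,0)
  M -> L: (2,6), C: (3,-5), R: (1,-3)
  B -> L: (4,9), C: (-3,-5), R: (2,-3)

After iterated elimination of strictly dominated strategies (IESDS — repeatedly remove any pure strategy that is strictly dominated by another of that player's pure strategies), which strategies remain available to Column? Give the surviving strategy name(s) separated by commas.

L

Column C is eliminated: L beats it against every remaining row (T: 10>-2, M: 6>-5, B: 9>-5).
For Row, B strictly dominates T on the remaining columns (L: 4>1, R: 2>1); eliminate T.
Row's strategy M is strictly dominated by B (L: 4>2, R: 2>1) and is removed.
Column's strategy R is strictly dominated by L (B: 9>-3) and is removed.
Among the remaining strategies, none is strictly dominated by another pure strategy of the same player, so the elimination stops.
Surviving strategies — Row: {B}; Column: {L}.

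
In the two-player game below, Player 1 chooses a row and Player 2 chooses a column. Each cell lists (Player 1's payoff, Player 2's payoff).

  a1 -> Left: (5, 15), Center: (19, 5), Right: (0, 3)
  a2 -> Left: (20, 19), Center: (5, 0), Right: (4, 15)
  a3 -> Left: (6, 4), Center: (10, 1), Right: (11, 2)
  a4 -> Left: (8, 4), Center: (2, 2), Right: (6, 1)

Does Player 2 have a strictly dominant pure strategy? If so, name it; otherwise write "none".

Left

Left vs Center: a1: 15>5, a2: 19>0, a3: 4>1, a4: 4>2.
Left vs Right: a1: 15>3, a2: 19>15, a3: 4>2, a4: 4>1.
Left strictly beats every other strategy against every opponent action, so it is strictly dominant.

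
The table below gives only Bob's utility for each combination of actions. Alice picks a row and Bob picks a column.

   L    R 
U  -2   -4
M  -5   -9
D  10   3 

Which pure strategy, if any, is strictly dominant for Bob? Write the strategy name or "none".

L

L vs R: U: -2>-4, M: -5>-9, D: 10>3.
L strictly beats every other strategy against every opponent action, so it is strictly dominant.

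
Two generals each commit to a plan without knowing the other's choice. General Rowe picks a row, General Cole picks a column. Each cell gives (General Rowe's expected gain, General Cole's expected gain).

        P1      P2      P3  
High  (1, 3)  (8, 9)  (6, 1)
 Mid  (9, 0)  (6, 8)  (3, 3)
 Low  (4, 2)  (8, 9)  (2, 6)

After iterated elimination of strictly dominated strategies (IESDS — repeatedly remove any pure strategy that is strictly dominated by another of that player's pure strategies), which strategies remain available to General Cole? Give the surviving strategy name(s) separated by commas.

P2

General Cole's strategy P1 is strictly dominated by P2 (High: 9>3, Mid: 8>0, Low: 9>2) and is removed.
For General Rowe, High strictly dominates Mid on the remaining columns (P2: 8>6, P3: 6>3); eliminate Mid.
General Cole's strategy P3 is strictly dominated by P2 (High: 9>1, Low: 9>6) and is removed.
Among the remaining strategies, none is strictly dominated by another pure strategy of the same player, so the elimination stops.
Surviving strategies — General Rowe: {High, Low}; General Cole: {P2}.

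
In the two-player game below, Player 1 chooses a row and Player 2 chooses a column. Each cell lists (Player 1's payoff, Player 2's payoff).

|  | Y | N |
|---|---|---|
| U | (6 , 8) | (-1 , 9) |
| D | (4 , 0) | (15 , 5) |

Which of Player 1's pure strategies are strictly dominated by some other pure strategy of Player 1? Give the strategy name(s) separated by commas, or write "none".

none

U: no other strategy beats it everywhere (D at Y (6>4)).
D is not dominated — it holds its own against U at N (15>-1).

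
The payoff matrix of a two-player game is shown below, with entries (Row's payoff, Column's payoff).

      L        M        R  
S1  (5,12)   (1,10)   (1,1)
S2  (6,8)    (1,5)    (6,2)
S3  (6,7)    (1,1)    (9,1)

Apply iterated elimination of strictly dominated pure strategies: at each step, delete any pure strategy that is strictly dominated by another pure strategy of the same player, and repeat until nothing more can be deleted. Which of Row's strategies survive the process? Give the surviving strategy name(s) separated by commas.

Column M is eliminated: L beats it against every remaining row (S1: 12>10, S2: 8>5, S3: 7>1).
Row's strategy S1 is strictly dominated by S2 (L: 6>5, R: 6>1) and is removed.
For Column, L strictly dominates R on the remaining rows (S2: 8>2, S3: 7>1); eliminate R.
Among the remaining strategies, none is strictly dominated by another pure strategy of the same player, so the elimination stops.
Surviving strategies — Row: {S2, S3}; Column: {L}.

S2, S3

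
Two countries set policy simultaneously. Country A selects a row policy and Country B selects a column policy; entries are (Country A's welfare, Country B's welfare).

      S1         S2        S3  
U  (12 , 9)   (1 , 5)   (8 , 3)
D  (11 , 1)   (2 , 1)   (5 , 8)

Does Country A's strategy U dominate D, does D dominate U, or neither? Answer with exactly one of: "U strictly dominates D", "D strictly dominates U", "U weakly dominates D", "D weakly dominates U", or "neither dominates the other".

neither dominates the other

Compare U to D across each choice by Country B: S1: 12>11, S2: 1<2, S3: 8>5.
U does better at S1, S3 but worse at S2; neither strategy dominates the other.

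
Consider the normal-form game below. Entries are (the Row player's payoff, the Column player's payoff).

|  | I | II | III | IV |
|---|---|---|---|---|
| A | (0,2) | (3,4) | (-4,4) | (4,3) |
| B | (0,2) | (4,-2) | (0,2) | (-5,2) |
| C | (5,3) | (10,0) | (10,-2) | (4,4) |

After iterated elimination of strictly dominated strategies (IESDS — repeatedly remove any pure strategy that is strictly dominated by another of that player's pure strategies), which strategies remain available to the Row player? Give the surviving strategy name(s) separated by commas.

A, C

The Row player's strategy B is strictly dominated by C (I: 5>0, II: 10>4, III: 10>0, IV: 4>-5) and is removed.
For the Column player, IV strictly dominates I on the remaining rows (A: 3>2, C: 4>3); eliminate I.
Among the remaining strategies, none is strictly dominated by another pure strategy of the same player, so the elimination stops.
Surviving strategies — the Row player: {A, C}; the Column player: {II, III, IV}.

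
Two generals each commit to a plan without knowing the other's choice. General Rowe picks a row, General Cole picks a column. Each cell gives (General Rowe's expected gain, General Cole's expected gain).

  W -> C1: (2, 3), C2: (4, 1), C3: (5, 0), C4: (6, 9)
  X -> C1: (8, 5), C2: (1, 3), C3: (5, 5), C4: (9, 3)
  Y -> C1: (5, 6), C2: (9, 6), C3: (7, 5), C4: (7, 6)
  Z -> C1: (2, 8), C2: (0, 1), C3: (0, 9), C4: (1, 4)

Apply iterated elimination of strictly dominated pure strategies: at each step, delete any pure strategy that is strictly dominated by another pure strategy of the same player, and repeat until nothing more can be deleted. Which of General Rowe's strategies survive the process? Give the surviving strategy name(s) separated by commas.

X, Y

For General Rowe, Y strictly dominates W on the remaining columns (C1: 5>2, C2: 9>4, C3: 7>5, C4: 7>6); eliminate W.
General Rowe's strategy Z is strictly dominated by X (C1: 8>2, C2: 1>0, C3: 5>0, C4: 9>1) and is removed.
Among the remaining strategies, none is strictly dominated by another pure strategy of the same player, so the elimination stops.
Surviving strategies — General Rowe: {X, Y}; General Cole: {C1, C2, C3, C4}.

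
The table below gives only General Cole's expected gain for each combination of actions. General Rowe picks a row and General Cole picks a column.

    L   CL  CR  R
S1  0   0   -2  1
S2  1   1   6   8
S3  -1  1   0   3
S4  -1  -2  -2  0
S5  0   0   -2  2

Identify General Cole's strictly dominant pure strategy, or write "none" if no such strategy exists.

R

R vs L: S1: 1>0, S2: 8>1, S3: 3>-1, S4: 0>-1, S5: 2>0.
R vs CL: S1: 1>0, S2: 8>1, S3: 3>1, S4: 0>-2, S5: 2>0.
R vs CR: S1: 1>-2, S2: 8>6, S3: 3>0, S4: 0>-2, S5: 2>-2.
R strictly beats every other strategy against every opponent action, so it is strictly dominant.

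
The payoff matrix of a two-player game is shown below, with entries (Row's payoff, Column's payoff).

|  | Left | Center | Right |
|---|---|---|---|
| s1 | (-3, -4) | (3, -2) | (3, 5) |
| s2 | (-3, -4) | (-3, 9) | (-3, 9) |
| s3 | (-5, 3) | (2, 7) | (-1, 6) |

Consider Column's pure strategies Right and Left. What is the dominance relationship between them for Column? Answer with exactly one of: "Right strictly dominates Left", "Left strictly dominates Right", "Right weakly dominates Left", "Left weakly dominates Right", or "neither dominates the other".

Right strictly dominates Left

Compare Right to Left across every action of Row: s1: 5>-4, s2: 9>-4, s3: 6>3.
Every comparison favours Right, so Right strictly dominates Left.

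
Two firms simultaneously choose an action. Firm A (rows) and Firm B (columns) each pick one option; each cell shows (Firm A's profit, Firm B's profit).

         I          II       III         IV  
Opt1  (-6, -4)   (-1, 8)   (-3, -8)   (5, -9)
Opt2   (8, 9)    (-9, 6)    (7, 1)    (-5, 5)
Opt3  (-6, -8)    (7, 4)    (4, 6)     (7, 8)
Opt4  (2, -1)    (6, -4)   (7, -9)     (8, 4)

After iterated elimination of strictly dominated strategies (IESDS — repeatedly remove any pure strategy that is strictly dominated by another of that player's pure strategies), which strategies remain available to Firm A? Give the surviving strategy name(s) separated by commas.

Row Opt1 is eliminated: Opt4 beats it against every remaining column (I: 2>-6, II: 6>-1, III: 7>-3, IV: 8>5).
Firm B's strategy III is strictly dominated by IV (Opt2: 5>1, Opt3: 8>6, Opt4: 4>-9) and is removed.
Among the remaining strategies, none is strictly dominated by another pure strategy of the same player, so the elimination stops.
Surviving strategies — Firm A: {Opt2, Opt3, Opt4}; Firm B: {I, II, IV}.

Opt2, Opt3, Opt4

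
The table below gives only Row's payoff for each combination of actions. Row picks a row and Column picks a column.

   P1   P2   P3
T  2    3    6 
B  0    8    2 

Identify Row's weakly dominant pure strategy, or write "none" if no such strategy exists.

T fails to dominate B at P2 (3<8).
B fails to dominate T at P1 (0<2).
No single strategy dominates all the others.

none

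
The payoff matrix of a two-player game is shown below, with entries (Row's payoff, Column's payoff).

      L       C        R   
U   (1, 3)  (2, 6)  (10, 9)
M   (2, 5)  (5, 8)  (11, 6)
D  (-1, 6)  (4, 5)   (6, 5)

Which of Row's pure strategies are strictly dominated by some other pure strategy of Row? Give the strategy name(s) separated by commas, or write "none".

U, D

U is strictly dominated by M (L: 2>1, C: 5>2, R: 11>10).
Nothing dominates M: U at L (2>1); D at L (2>-1).
D: dominated, since M does at least as well everywhere (L: 2>-1, C: 5>4, R: 11>6).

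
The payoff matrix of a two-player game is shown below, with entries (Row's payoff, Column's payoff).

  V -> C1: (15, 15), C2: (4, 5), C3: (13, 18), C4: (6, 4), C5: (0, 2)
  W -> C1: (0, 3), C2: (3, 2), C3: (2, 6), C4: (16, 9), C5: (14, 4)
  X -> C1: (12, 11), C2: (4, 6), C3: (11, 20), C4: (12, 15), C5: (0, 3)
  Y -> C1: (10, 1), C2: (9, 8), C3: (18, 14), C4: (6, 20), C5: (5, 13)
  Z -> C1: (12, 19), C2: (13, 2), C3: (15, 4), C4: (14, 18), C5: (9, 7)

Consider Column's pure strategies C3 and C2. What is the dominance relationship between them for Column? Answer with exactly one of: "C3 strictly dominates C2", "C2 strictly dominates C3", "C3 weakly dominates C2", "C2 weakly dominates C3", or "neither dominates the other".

C3 strictly dominates C2

C3's payoffs vs C2's, by Row's action — V: 18>5, W: 6>2, X: 20>6, Y: 14>8, Z: 4>2.
C3 gives a strictly higher payoff against every action of Row, so C3 strictly dominates C2.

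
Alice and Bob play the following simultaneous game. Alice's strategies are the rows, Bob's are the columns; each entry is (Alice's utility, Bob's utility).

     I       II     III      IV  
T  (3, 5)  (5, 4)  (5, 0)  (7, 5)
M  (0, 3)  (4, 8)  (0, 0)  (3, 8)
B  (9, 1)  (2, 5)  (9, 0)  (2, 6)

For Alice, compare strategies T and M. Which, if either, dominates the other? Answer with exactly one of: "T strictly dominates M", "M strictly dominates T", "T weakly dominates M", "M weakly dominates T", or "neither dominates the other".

Compare T to M across every action of Bob: I: 3>0, II: 5>4, III: 5>0, IV: 7>3.
Every comparison favours T, so T strictly dominates M.

T strictly dominates M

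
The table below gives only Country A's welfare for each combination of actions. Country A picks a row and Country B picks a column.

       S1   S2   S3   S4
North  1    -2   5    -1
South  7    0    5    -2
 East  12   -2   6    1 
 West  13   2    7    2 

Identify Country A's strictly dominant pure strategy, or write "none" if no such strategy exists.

West vs North: S1: 13>1, S2: 2>-2, S3: 7>5, S4: 2>-1.
West vs South: S1: 13>7, S2: 2>0, S3: 7>5, S4: 2>-2.
West vs East: S1: 13>12, S2: 2>-2, S3: 7>6, S4: 2>1.
West strictly beats every other strategy against every opponent action, so it is strictly dominant.

West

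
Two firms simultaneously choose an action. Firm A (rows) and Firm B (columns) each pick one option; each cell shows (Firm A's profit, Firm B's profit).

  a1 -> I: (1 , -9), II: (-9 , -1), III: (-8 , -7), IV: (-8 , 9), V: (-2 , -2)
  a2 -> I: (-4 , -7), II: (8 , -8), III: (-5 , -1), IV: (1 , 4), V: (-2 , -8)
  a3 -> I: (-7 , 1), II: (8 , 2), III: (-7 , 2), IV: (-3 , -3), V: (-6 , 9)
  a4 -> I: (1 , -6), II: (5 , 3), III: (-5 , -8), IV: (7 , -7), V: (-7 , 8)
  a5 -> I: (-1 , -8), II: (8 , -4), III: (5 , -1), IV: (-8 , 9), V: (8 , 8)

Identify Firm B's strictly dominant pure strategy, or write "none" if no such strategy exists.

I fails to dominate II at a1 (-9<-1).
II fails to dominate I at a2 (-8<-7).
III fails to dominate I at a4 (-8<-6).
IV fails to dominate I at a3 (-3<1).
V fails to dominate I at a2 (-8<-7).
No single strategy dominates all the others.

none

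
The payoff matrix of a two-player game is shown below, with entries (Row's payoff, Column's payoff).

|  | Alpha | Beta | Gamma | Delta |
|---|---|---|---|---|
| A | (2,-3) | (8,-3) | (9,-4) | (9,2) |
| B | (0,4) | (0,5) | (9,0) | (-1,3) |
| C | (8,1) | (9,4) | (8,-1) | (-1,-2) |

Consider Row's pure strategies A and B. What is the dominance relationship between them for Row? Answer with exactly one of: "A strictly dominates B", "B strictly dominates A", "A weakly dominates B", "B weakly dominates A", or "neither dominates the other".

A weakly dominates B

A's payoffs vs B's, by Column's action — Alpha: 2>0, Beta: 8>0, Gamma: 9=9, Delta: 9>-1.
A is at least as good everywhere and strictly better somewhere (tied only at Gamma), so A weakly but not strictly dominates B.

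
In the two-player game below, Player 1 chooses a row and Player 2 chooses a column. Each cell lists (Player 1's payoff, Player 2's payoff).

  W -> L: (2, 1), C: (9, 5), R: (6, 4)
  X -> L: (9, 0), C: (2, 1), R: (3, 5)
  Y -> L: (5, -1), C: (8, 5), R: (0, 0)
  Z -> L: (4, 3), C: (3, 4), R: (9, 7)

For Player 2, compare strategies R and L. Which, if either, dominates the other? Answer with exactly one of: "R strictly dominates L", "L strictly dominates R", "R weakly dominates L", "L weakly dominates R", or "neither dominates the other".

R strictly dominates L

R's payoffs vs L's, by Player 1's action — W: 4>1, X: 5>0, Y: 0>-1, Z: 7>3.
R gives a strictly higher payoff against each opponent action, so R strictly dominates L.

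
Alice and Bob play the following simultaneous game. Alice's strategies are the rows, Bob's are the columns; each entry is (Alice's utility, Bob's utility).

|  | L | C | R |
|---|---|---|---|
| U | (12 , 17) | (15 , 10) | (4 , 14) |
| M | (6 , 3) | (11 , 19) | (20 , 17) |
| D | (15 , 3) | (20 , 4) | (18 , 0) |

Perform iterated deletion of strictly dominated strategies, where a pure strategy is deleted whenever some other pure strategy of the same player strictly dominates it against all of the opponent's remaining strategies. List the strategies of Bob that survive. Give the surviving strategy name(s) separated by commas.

For Alice, D strictly dominates U on the remaining columns (L: 15>12, C: 20>15, R: 18>4); eliminate U.
For Bob, C strictly dominates L on the remaining rows (M: 19>3, D: 4>3); eliminate L.
Column R is eliminated: C beats it against every remaining row (M: 19>17, D: 4>0).
For Alice, D strictly dominates M on the remaining columns (C: 20>11); eliminate M.
Among the remaining strategies, none is strictly dominated by another pure strategy of the same player, so the elimination stops.
Surviving strategies — Alice: {D}; Bob: {C}.

C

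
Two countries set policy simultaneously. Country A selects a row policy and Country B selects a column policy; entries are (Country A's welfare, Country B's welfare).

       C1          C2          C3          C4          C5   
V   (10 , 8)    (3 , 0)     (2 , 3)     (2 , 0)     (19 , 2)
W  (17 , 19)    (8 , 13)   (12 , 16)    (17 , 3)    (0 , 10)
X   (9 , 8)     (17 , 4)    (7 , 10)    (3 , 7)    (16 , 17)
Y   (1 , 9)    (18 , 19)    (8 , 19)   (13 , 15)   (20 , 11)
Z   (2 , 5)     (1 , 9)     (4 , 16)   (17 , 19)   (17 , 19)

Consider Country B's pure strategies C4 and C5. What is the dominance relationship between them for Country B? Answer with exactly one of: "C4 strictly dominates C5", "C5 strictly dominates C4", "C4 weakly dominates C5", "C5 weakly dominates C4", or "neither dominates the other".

neither dominates the other

C4's payoffs vs C5's, by Country A's action — V: 0<2, W: 3<10, X: 7<17, Y: 15>11, Z: 19=19.
C4 does better at Y but worse at V, W, X; neither strategy dominates the other.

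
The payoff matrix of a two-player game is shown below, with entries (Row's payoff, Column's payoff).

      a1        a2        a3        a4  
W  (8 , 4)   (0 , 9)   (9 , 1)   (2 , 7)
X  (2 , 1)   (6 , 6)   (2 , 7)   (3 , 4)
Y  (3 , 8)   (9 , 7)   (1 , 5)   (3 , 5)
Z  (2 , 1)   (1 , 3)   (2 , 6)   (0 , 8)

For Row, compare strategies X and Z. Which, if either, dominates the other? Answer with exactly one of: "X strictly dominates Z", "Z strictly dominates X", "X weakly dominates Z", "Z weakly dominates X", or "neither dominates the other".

X weakly dominates Z

Compare X to Z across each choice by Column: a1: 2=2, a2: 6>1, a3: 2=2, a4: 3>0.
X is at least as good everywhere and strictly better somewhere (tied only at a1, a3), so X weakly but not strictly dominates Z.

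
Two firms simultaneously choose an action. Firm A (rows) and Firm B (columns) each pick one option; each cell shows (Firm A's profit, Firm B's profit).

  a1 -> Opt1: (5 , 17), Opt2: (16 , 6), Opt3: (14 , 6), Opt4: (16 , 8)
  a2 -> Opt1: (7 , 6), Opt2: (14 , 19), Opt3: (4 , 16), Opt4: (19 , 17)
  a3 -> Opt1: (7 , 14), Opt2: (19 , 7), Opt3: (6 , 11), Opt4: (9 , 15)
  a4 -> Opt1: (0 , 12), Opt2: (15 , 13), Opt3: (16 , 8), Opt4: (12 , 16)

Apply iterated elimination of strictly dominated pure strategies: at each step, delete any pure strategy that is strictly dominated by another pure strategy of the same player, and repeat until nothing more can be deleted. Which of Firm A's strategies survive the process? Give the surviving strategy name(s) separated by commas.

Firm B's strategy Opt3 is strictly dominated by Opt4 (a1: 8>6, a2: 17>16, a3: 15>11, a4: 16>8) and is removed.
Firm A's strategy a4 is strictly dominated by a1 (Opt1: 5>0, Opt2: 16>15, Opt4: 16>12) and is removed.
Among the remaining strategies, none is strictly dominated by another pure strategy of the same player, so the elimination stops.
Surviving strategies — Firm A: {a1, a2, a3}; Firm B: {Opt1, Opt2, Opt4}.

a1, a2, a3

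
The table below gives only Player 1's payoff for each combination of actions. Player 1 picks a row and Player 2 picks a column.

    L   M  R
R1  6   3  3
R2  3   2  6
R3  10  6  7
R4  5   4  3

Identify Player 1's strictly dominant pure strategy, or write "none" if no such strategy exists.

R3 vs R1: L: 10>6, M: 6>3, R: 7>3.
R3 vs R2: L: 10>3, M: 6>2, R: 7>6.
R3 vs R4: L: 10>5, M: 6>4, R: 7>3.
R3 strictly beats every other strategy against every opponent action, so it is strictly dominant.

R3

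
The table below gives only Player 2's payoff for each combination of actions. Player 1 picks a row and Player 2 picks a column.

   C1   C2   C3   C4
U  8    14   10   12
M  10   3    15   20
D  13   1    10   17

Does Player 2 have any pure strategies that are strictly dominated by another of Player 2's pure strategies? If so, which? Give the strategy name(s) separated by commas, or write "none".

C1 is strictly dominated by C4 (U: 12>8, M: 20>10, D: 17>13).
C2: no other strategy beats it everywhere (C1 at U (14>8); C3 at U (14>10); C4 at U (14>12)).
C3: dominated, since C4 does at least as well everywhere (U: 12>10, M: 20>15, D: 17>10).
Nothing dominates C4: C1 at U (12>8); C2 at M (20>3); C3 at U (12>10).

C1, C3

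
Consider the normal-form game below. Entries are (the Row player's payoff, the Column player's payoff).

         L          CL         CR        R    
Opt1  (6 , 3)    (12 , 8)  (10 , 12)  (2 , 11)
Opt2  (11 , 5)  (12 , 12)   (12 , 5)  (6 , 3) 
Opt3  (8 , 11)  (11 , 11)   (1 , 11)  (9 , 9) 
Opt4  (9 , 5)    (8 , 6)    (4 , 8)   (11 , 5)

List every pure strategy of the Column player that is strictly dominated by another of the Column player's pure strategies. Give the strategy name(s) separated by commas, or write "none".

R

L: no other strategy beats it everywhere (CL at Opt3 (11=11); CR at Opt2 (5=5); R at Opt2 (5>3)).
CL: no other strategy beats it everywhere (L at Opt1 (8>3); CR at Opt2 (12>5); R at Opt2 (12>3)).
CR is not dominated — it holds its own against L at Opt1 (12>3); CL at Opt1 (12>8); R at Opt1 (12>11).
CR strictly dominates R — Opt1: 12>11, Opt2: 5>3, Opt3: 11>9, Opt4: 8>5.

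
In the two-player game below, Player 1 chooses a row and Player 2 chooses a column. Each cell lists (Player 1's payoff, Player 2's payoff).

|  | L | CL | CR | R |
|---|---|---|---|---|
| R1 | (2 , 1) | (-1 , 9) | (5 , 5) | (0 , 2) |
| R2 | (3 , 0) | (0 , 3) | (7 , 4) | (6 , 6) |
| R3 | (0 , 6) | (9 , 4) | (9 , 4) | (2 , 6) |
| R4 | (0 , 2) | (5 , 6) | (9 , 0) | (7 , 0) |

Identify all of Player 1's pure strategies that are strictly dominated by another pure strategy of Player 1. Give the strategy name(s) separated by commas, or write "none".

R1

R2 strictly dominates R1 — L: 3>2, CL: 0>-1, CR: 7>5, R: 6>0.
Nothing dominates R2: R1 at L (3>2); R3 at L (3>0); R4 at L (3>0).
R3 is not dominated — it holds its own against R1 at CL (9>-1); R2 at CL (9>0); R4 at L (0=0).
Nothing dominates R4: R1 at CL (5>-1); R2 at CL (5>0); R3 at L (0=0).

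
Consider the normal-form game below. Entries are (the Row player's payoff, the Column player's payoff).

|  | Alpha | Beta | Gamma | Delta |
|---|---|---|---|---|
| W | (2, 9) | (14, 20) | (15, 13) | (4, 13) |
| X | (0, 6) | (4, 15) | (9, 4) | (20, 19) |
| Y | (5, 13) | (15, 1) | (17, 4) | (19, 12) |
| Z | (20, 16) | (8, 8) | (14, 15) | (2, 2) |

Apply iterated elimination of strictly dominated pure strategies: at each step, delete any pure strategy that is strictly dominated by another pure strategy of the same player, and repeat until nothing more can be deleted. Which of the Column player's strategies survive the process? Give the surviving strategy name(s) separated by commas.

Alpha, Beta, Delta

For the Row player, Y strictly dominates W on the remaining columns (Alpha: 5>2, Beta: 15>14, Gamma: 17>15, Delta: 19>4); eliminate W.
Column Gamma is eliminated: Alpha beats it against every remaining row (X: 6>4, Y: 13>4, Z: 16>15).
Among the remaining strategies, none is strictly dominated by another pure strategy of the same player, so the elimination stops.
Surviving strategies — the Row player: {X, Y, Z}; the Column player: {Alpha, Beta, Delta}.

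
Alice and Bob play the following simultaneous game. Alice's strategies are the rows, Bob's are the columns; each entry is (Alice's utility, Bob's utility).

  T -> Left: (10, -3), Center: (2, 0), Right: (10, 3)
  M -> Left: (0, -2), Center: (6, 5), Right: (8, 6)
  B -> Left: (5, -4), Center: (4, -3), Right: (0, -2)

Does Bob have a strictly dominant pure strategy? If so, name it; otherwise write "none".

Right vs Left: T: 3>-3, M: 6>-2, B: -2>-4.
Right vs Center: T: 3>0, M: 6>5, B: -2>-3.
Right strictly beats every other strategy against every opponent action, so it is strictly dominant.

Right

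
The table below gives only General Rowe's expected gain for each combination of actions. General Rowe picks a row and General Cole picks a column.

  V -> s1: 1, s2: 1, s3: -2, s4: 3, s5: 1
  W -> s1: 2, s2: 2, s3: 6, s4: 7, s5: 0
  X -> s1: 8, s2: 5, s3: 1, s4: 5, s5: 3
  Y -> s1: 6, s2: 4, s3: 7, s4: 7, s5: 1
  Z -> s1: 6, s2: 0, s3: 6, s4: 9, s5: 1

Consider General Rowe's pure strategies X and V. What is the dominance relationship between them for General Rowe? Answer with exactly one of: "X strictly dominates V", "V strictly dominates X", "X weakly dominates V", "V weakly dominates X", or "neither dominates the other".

X strictly dominates V

X's payoffs vs V's, by General Cole's action — s1: 8>1, s2: 5>1, s3: 1>-2, s4: 5>3, s5: 3>1.
X gives a strictly higher payoff against every action of General Cole, so X strictly dominates V.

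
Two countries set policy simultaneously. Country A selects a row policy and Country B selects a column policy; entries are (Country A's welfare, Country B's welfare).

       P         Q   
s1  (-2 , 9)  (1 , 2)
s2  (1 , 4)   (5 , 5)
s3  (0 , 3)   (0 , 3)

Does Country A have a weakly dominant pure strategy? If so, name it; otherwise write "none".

s2

s2 vs s1: P: 1>-2, Q: 5>1.
s2 vs s3: P: 1>0, Q: 5>0.
s2 is at least as good as every other strategy against every opponent action, so it is weakly dominant.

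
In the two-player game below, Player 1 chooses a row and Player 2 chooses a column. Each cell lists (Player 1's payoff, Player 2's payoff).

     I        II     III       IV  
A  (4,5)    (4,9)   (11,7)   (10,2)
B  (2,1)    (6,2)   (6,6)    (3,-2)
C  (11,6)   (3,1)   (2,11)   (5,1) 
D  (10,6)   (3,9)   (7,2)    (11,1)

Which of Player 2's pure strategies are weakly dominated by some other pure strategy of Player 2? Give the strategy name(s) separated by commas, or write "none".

I: no other strategy beats it everywhere (II at C (6>1); III at D (6>2); IV at A (5>2)).
Nothing dominates II: I at A (9>5); III at A (9>7); IV at A (9>2).
Nothing dominates III: I at A (7>5); II at B (6>2); IV at A (7>2).
IV is weakly dominated by I (A: 5>2, B: 1>-2, C: 6>1, D: 6>1).

IV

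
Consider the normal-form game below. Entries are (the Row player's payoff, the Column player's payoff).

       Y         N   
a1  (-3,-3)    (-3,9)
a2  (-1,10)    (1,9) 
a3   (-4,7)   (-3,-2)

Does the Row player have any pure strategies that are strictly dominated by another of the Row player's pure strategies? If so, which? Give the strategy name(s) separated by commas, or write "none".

a1, a3

a2 strictly dominates a1 — Y: -1>-3, N: 1>-3.
a2: no other strategy beats it everywhere (a1 at Y (-1>-3); a3 at Y (-1>-4)).
a3: dominated, since a2 does at least as well everywhere (Y: -1>-4, N: 1>-3).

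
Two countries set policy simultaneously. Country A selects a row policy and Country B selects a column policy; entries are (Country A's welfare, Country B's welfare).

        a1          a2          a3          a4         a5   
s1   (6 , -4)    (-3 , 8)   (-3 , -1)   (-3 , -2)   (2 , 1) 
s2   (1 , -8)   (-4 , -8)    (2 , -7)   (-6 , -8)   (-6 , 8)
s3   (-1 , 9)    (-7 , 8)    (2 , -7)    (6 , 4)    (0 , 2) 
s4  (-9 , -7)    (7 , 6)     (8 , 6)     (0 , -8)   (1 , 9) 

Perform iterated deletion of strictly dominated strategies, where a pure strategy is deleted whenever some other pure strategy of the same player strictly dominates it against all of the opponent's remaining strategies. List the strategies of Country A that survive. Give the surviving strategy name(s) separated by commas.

s1, s4

For Country B, a5 strictly dominates a3 on the remaining rows (s1: 1>-1, s2: 8>-7, s3: 2>-7, s4: 9>6); eliminate a3.
Country A's strategy s2 is strictly dominated by s1 (a1: 6>1, a2: -3>-4, a4: -3>-6, a5: 2>-6) and is removed.
Country B's strategy a4 is strictly dominated by a2 (s1: 8>-2, s3: 8>4, s4: 6>-8) and is removed.
For Country A, s1 strictly dominates s3 on the remaining columns (a1: 6>-1, a2: -3>-7, a5: 2>0); eliminate s3.
Column a1 is eliminated: a2 beats it against every remaining row (s1: 8>-4, s4: 6>-7).
Among the remaining strategies, none is strictly dominated by another pure strategy of the same player, so the elimination stops.
Surviving strategies — Country A: {s1, s4}; Country B: {a2, a5}.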